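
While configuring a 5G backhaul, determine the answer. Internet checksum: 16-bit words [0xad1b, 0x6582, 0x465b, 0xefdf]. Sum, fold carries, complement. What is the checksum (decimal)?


Given words: [0xad1b, 0x6582, 0x465b, 0xefdf]
Step 1: Sum all words
Raw sum = 44315 + 25986 + 18011 + 61407 = 149719
Step 2: Fold carry: (18647 + 2) = 18649
One's complement = ~18649 & 0xFFFF = 46886

46886


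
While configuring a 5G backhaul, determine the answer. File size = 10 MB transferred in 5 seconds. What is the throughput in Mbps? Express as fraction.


Given: file = 10 MB, time = 5 s
File in Mb = 10 * 8 = 80 Mb
Throughput = 80 / 5 Mbps
Throughput = 16 Mbps

16


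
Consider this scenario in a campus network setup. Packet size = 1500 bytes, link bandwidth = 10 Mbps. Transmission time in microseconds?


Given: packet = 1500 bytes, bandwidth = 10 Mbps
Packet in bits = 1500 * 8 = 12000 bits
Bandwidth = 10 * 10^6 = 10000000 bps
Time = 12000 / 10000000 seconds
Time in us = 12000 * 10^6 / 10000000 = 1200

1200


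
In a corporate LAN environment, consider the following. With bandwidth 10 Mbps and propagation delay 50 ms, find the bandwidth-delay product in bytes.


Given: bandwidth = 10 Mbps, delay = 50 ms
BDP in bits = 10 * 10^6 * 50 / 1000
BDP in bits = 500000
BDP in bytes = 500000 / 8 = 62500

62500


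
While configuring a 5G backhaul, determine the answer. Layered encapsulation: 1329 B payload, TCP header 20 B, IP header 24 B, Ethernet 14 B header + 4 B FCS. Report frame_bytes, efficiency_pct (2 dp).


TCP segment = 1329 + 20 = 1349 B
IP packet = 1349 + 24 = 1373 B
Ethernet frame = 1373 + 14 + 4 = 1391 B
Efficiency = app / frame = 1329 / 1391 = 0.955428 = 95.5428% -> 95.54% (2 dp)

1391, 95.54


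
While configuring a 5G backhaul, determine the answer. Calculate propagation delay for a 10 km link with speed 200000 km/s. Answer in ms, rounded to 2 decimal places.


Given: distance = 10 km, speed = 200000 km/s
Delay = distance / speed = 10 / 200000 seconds
Delay in ms = 10 * 1000 / 200000
Delay = 0.0500 ms
Rounded to 2 dp = 0.05 ms

0.05


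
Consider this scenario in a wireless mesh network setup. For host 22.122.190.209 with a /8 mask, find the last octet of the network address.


Given: IP = 22.122.190.209, prefix = /8
Subnet mask = 255.0.0.0
Last octet of IP: 209
Last octet of mask: 0
Network last octet = 209 AND 0 = 0

0


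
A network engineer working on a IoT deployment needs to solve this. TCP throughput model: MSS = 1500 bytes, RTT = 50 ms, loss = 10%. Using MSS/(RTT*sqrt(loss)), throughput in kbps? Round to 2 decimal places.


Given: MSS = 1500 bytes, RTT = 50 ms, loss = 10%
RTT in seconds = 50 / 1000 = 0.05
Loss rate = 10% = 0.1
sqrt(loss) = sqrt(0.1) = 0.316227766017
Throughput (bytes/s) = 1500 / (0.05 * 0.316227766017) = 94868.3298
Throughput (kbps) = 94868.3298 * 8 / 1000 = 758.946638 -> 758.95 kbps (2 dp)

758.95


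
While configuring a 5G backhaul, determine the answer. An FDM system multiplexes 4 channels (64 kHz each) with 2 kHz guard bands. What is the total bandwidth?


Given: 4 channels, 64 kHz each, guard = 2 kHz
Channel bandwidth = 4 * 64 = 256 kHz
Guard bands = 3 gaps * 2 kHz = 6 kHz
Total = 256 + 6 = 262 kHz

262


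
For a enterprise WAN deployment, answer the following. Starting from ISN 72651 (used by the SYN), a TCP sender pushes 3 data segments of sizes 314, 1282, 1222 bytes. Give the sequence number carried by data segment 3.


The SYN occupies sequence number ISN = 72651, so the first data byte is ISN + 1 = 72652.
SEQ of data segment i = (ISN + 1) + sum of payload sizes of segments 1..i-1.
Segment 1: SEQ = 72652, payload = 314 bytes
Segment 2: SEQ = 72966, payload = 1282 bytes
Segment 3: SEQ = 74248, payload = 1222 bytes
SEQ of segment 3 = 72652 + 314 + 1282 = 74248

74248


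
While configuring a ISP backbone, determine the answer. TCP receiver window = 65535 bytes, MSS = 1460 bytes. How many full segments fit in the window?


Given: RWND = 65535 bytes, MSS = 1460 bytes
Full segments = floor(RWND / MSS)
Full segments = floor(65535 / 1460)
Full segments = floor(44.887) = 44

44


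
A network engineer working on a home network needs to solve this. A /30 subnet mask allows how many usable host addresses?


Given: subnet mask /30
Host bits = 32 - 30 = 2
Total addresses = 2^2 = 4
Usable hosts = 4 - 2 (network + broadcast) = 2

2


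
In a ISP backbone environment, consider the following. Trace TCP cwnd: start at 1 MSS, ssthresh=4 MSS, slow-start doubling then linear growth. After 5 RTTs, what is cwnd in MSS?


RTT 0: cwnd = 1 MSS (initial)
RTT 1: cwnd = 2 MSS (slow start, doubled)
RTT 2: cwnd = 4 MSS (slow start, doubled)
RTT 3: cwnd = 5 MSS (congestion avoidance, +1)
RTT 4: cwnd = 6 MSS (congestion avoidance, +1)
RTT 5: cwnd = 7 MSS (congestion avoidance, +1)

7


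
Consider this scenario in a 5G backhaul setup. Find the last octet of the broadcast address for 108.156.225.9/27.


Given: IP = 108.156.225.9, prefix = /27
Host bits = 32 - 27 = 5
Network last octet = 9 AND mask = 0
Host part size = 2^5 - 1 = 31
Broadcast last octet = 0 OR 31 = 31

31


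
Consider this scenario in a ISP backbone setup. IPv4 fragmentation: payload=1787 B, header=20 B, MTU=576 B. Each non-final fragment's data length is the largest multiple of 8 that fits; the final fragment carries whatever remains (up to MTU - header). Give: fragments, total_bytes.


Max data per non-final fragment = floor((MTU - header)/8)*8 = floor((576 - 20)/8)*8 = floor(556/8)*8 = 552 B
Final fragment needs no 8-byte alignment: it can carry up to MTU - header = 556 B
Non-final fragments needed = ceil((payload - 556) / 552) = ceil(1231/552) = ceil(2.2301) = 3
Number of fragments = 3 + 1 = 4
Fragment sizes (data): 3 * 552 B + 131 B (last, 131 <= 556 OK)
Total bytes sent = payload + n_frags * header = 1787 + 4*20 = 1787 + 80 = 1867 B

4, 1867


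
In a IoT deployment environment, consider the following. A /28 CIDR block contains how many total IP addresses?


Given: CIDR prefix /28
Host bits = 32 - 28 = 4
Total addresses = 2^4 = 16

16


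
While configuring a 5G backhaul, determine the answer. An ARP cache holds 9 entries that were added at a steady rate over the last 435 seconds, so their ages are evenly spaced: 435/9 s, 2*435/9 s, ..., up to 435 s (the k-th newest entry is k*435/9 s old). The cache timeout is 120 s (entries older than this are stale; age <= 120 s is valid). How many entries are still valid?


Ages are k * 435/9 s for k = 1..9 (spacing = 48.3333 s).
Entry k is valid iff k * 435/9 <= 120 iff k <= 9 * 120 / 435 = 2.4828
n_valid = floor(2.4828) = 2
(n_stale = 9 - 2 = 7)

2


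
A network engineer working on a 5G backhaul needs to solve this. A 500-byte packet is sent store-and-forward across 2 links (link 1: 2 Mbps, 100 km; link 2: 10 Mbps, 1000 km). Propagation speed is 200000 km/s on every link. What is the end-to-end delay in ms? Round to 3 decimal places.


Packet = 500 bytes = 4000 bits. Store-and-forward: sum (t_trans + t_prop) per link.
Link 1: t_trans = 4000/(2*10^6) s = 2.0000 ms; t_prop = 100/200000 s = 0.5000 ms; subtotal = 2.5000 ms
Link 2: t_trans = 4000/(10*10^6) s = 0.4000 ms; t_prop = 1000/200000 s = 5.0000 ms; subtotal = 5.4000 ms
End-to-end = 2.5000 + 5.4000 = 7.9000 ms -> 7.900 ms (3 dp)

7.900


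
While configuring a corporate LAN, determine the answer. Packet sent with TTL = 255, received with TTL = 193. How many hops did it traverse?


Given: initial TTL = 255, received TTL = 193
Hops = initial TTL - received TTL
Hops = 255 - 193 = 62

62


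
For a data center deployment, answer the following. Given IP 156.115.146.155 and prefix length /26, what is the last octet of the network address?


Given: IP = 156.115.146.155, prefix = /26
Subnet mask = 255.255.255.192
Last octet of IP: 155
Last octet of mask: 192
Network last octet = 155 AND 192 = 128

128


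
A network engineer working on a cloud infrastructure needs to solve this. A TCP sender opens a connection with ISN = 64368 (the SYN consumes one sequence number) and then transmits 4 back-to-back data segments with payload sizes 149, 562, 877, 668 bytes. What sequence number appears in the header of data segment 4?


The SYN occupies sequence number ISN = 64368, so the first data byte is ISN + 1 = 64369.
SEQ of data segment i = (ISN + 1) + sum of payload sizes of segments 1..i-1.
Segment 1: SEQ = 64369, payload = 149 bytes
Segment 2: SEQ = 64518, payload = 562 bytes
Segment 3: SEQ = 65080, payload = 877 bytes
Segment 4: SEQ = 65957, payload = 668 bytes
SEQ of segment 4 = 64369 + 149 + 562 + 877 = 65957

65957


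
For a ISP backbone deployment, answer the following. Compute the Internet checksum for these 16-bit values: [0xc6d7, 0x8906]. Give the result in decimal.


Given words: [0xc6d7, 0x8906]
Step 1: Sum all words
Raw sum = 50903 + 35078 = 85981
Step 2: Fold carry: (20445 + 1) = 20446
One's complement = ~20446 & 0xFFFF = 45089

45089


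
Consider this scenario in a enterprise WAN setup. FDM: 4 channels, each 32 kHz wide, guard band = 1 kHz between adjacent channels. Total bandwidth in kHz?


Given: 4 channels, 32 kHz each, guard = 1 kHz
Channel bandwidth = 4 * 32 = 128 kHz
Guard bands = 3 gaps * 1 kHz = 3 kHz
Total = 128 + 3 = 131 kHz

131


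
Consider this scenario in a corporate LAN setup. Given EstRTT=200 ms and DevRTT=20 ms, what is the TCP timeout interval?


Given: EstRTT = 200 ms, DevRTT = 20 ms
Timeout = EstRTT + 4 * DevRTT
4 * DevRTT = 4 * 20 = 80
Timeout = 200 + 80 = 280 ms

280


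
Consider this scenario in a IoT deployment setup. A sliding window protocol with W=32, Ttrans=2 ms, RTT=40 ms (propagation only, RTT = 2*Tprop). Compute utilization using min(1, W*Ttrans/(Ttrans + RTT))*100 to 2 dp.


Given: W = 32, Ttrans = 2 ms, RTT = 40 ms (= 2 * Tprop, Tprop = 20 ms)
Cycle time = Ttrans + RTT = 2 + 40 = 42 ms (first packet sent until its ACK returns)
W * Ttrans = 32 * 2 = 64 ms of sending per cycle
W * Ttrans / (Ttrans + RTT) = 64 / 42 = 1.523810
U = min(1, 1.523810) = 1.000000
U% = 100.00%

100.00


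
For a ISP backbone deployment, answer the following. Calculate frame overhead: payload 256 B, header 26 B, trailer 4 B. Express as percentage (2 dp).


Given: payload = 256 B, header = 26 B, trailer = 4 B
Overhead bytes = header + trailer = 26 + 4 = 30
Total frame = payload + overhead = 256 + 30 = 286
Overhead % = 30 / 286 * 100 = 10.4895% -> 10.49% (2 dp)

10.49


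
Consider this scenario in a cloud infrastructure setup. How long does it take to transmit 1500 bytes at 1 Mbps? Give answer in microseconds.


Given: packet = 1500 bytes, bandwidth = 1 Mbps
Packet in bits = 1500 * 8 = 12000 bits
Bandwidth = 1 * 10^6 = 1000000 bps
Time = 12000 / 1000000 seconds
Time in us = 12000 * 10^6 / 1000000 = 12000

12000


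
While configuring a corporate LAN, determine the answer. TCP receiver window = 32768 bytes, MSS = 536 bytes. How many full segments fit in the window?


Given: RWND = 32768 bytes, MSS = 536 bytes
Full segments = floor(RWND / MSS)
Full segments = floor(32768 / 536)
Full segments = floor(61.1343) = 61

61


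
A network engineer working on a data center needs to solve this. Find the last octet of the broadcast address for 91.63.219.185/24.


Given: IP = 91.63.219.185, prefix = /24
Host bits = 32 - 24 = 8
Network last octet = 185 AND mask = 0
Host part size = 2^8 - 1 = 255
Broadcast last octet = 0 OR 255 = 255

255


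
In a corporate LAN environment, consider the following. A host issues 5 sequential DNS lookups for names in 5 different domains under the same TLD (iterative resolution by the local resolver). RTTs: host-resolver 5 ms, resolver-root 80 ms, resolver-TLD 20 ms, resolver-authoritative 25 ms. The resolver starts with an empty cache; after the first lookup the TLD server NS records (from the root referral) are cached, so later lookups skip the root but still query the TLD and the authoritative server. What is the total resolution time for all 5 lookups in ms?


Lookup 1 (cold cache): local + root + TLD + auth = 5 + 80 + 20 + 25 = 130 ms
Lookups 2..5 (TLD NS cached -> skip root; new domain -> still ask TLD and auth): local + TLD + auth = 5 + 20 + 25 = 50 ms each
Remaining 4 lookups: 4 * 50 = 200 ms
Total = 130 + 200 = 330 ms

330


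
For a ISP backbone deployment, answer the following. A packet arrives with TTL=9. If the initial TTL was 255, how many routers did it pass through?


Given: initial TTL = 255, received TTL = 9
Hops = initial TTL - received TTL
Hops = 255 - 9 = 246

246


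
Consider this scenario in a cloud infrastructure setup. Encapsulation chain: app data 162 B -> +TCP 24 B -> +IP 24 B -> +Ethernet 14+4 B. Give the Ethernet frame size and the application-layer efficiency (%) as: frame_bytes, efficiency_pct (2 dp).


TCP segment = 162 + 24 = 186 B
IP packet = 186 + 24 = 210 B
Ethernet frame = 210 + 14 + 4 = 228 B
Efficiency = app / frame = 162 / 228 = 0.710526 = 71.0526% -> 71.05% (2 dp)

228, 71.05


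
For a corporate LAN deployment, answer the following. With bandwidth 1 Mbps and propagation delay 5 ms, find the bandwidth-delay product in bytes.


Given: bandwidth = 1 Mbps, delay = 5 ms
BDP in bits = 1 * 10^6 * 5 / 1000
BDP in bits = 5000
BDP in bytes = 5000 / 8 = 625

625


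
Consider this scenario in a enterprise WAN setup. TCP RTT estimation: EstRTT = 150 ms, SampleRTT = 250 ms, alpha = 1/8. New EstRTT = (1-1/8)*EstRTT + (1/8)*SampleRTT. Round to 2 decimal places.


Given: EstRTT = 150 ms, SampleRTT = 250 ms, alpha = 1/8
New EstRTT = (1 - alpha) * EstRTT + alpha * SampleRTT
(7/8) * 150 = 131.25
(1/8) * 250 = 31.25
New EstRTT = 131.25 + 31.25 = 162.5 ms -> 162.50 ms (2 dp)

162.50


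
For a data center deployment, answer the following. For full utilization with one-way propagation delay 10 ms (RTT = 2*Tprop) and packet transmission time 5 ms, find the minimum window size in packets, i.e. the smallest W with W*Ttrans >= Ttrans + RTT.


Given: Ttrans = 5 ms, RTT = 20 ms (= 2 * Tprop, Tprop = 10 ms)
Time until first ACK returns = Ttrans + RTT = 5 + 20 = 25 ms
Need W * Ttrans >= Ttrans + RTT  ->  W >= (Ttrans + RTT) / Ttrans
(Ttrans + RTT) / Ttrans = 25 / 5 = 5
W_min = ceil(5) = 5

5


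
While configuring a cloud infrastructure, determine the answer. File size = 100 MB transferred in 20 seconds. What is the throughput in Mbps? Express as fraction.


Given: file = 100 MB, time = 20 s
File in Mb = 100 * 8 = 800 Mb
Throughput = 800 / 20 Mbps
Throughput = 40 Mbps

40


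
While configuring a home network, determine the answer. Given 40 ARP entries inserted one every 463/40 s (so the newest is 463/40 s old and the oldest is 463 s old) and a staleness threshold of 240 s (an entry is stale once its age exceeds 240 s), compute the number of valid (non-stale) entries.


Ages are k * 463/40 s for k = 1..40 (spacing = 11.5750 s).
Entry k is valid iff k * 463/40 <= 240 iff k <= 40 * 240 / 463 = 20.7343
n_valid = floor(20.7343) = 20
(n_stale = 40 - 20 = 20)

20


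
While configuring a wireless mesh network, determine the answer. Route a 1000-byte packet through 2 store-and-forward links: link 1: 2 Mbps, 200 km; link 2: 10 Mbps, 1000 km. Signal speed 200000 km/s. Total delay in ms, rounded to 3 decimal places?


Packet = 1000 bytes = 8000 bits. Store-and-forward: sum (t_trans + t_prop) per link.
Link 1: t_trans = 8000/(2*10^6) s = 4.0000 ms; t_prop = 200/200000 s = 1.0000 ms; subtotal = 5.0000 ms
Link 2: t_trans = 8000/(10*10^6) s = 0.8000 ms; t_prop = 1000/200000 s = 5.0000 ms; subtotal = 5.8000 ms
End-to-end = 5.0000 + 5.8000 = 10.8000 ms -> 10.800 ms (3 dp)

10.800


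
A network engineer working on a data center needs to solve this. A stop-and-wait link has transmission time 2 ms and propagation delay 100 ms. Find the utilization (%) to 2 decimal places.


Given: Ttrans = 2 ms, Tprop = 100 ms
RTT = 2 * Tprop = 2 * 100 = 200 ms
U = Ttrans / (Ttrans + RTT)
U = 2 / (2 + 200)
U = 2 / 202 = 0.009901
U% = 0.99%

0.99


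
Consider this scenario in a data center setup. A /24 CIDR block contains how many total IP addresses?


Given: CIDR prefix /24
Host bits = 32 - 24 = 8
Total addresses = 2^8 = 256

256


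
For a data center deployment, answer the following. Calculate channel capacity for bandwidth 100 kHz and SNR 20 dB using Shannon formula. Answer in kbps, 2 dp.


Given: B = 100 kHz, SNR = 20 dB
SNR linear = 10^(20/10) = 100
1 + SNR = 101
log2(101) = 6.6582114828
C = 100 * 1000 * 6.6582114828 = 665821.1483 bps
C = 665.821148 kbps -> 665.82 kbps (2 dp)

665.82


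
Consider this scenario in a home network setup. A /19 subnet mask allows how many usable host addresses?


Given: subnet mask /19
Host bits = 32 - 19 = 13
Total addresses = 2^13 = 8192
Usable hosts = 8192 - 2 (network + broadcast) = 8190

8190


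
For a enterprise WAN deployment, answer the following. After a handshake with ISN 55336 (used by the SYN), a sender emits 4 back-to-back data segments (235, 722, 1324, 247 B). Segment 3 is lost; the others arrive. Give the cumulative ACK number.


SYN uses sequence number 55336; first data byte = ISN + 1 = 55337.
Segment 1: SEQ = 55337, len = 235 B, covers [55337, 55571]
Segment 2: SEQ = 55572, len = 722 B, covers [55572, 56293]
Segment 3: SEQ = 56294, len = 1324 B, covers [56294, 57617] [LOST]
Segment 4: SEQ = 57618, len = 247 B, covers [57618, 57864]
In-order data received: bytes [55337, 56293] (segments 1..2).
Segment 3 missing -> gap begins at byte 56294; later segments buffered out of order.
Cumulative ACK = next expected in-order byte = 55337 + 235 + 722 = 56294

56294


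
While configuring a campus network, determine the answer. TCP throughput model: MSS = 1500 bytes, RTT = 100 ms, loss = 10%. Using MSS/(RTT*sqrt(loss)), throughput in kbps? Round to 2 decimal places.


Given: MSS = 1500 bytes, RTT = 100 ms, loss = 10%
RTT in seconds = 100 / 1000 = 0.1
Loss rate = 10% = 0.1
sqrt(loss) = sqrt(0.1) = 0.316227766017
Throughput (bytes/s) = 1500 / (0.1 * 0.316227766017) = 47434.1649
Throughput (kbps) = 47434.1649 * 8 / 1000 = 379.473319 -> 379.47 kbps (2 dp)

379.47


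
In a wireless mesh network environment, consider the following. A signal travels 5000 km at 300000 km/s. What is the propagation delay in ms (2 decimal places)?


Given: distance = 5000 km, speed = 300000 km/s
Delay = distance / speed = 5000 / 300000 seconds
Delay in ms = 5000 * 1000 / 300000
Delay = 16.6667 ms
Rounded to 2 dp = 16.67 ms

16.67


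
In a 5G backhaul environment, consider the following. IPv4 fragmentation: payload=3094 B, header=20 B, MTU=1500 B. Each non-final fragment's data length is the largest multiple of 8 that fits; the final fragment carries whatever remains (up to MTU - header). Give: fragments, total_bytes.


Max data per non-final fragment = floor((MTU - header)/8)*8 = floor((1500 - 20)/8)*8 = floor(1480/8)*8 = 1480 B
Final fragment needs no 8-byte alignment: it can carry up to MTU - header = 1480 B
Non-final fragments needed = ceil((payload - 1480) / 1480) = ceil(1614/1480) = ceil(1.0905) = 2
Number of fragments = 2 + 1 = 3
Fragment sizes (data): 2 * 1480 B + 134 B (last, 134 <= 1480 OK)
Total bytes sent = payload + n_frags * header = 3094 + 3*20 = 3094 + 60 = 3154 B

3, 3154


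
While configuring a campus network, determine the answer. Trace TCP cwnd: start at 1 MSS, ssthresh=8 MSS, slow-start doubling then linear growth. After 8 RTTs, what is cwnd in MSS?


RTT 0: cwnd = 1 MSS (initial)
RTT 1: cwnd = 2 MSS (slow start, doubled)
RTT 2: cwnd = 4 MSS (slow start, doubled)
RTT 3: cwnd = 8 MSS (slow start, doubled)
RTT 4: cwnd = 9 MSS (congestion avoidance, +1)
RTT 5: cwnd = 10 MSS (congestion avoidance, +1)
RTT 6: cwnd = 11 MSS (congestion avoidance, +1)
RTT 7: cwnd = 12 MSS (congestion avoidance, +1)
RTT 8: cwnd = 13 MSS (congestion avoidance, +1)

13


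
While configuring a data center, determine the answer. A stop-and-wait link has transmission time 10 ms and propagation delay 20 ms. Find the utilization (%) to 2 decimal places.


Given: Ttrans = 10 ms, Tprop = 20 ms
RTT = 2 * Tprop = 2 * 20 = 40 ms
U = Ttrans / (Ttrans + RTT)
U = 10 / (10 + 40)
U = 10 / 50 = 0.2
U% = 20.00%

20.00


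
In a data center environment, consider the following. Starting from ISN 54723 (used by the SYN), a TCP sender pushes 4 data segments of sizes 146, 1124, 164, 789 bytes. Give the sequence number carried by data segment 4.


The SYN occupies sequence number ISN = 54723, so the first data byte is ISN + 1 = 54724.
SEQ of data segment i = (ISN + 1) + sum of payload sizes of segments 1..i-1.
Segment 1: SEQ = 54724, payload = 146 bytes
Segment 2: SEQ = 54870, payload = 1124 bytes
Segment 3: SEQ = 55994, payload = 164 bytes
Segment 4: SEQ = 56158, payload = 789 bytes
SEQ of segment 4 = 54724 + 146 + 1124 + 164 = 56158

56158


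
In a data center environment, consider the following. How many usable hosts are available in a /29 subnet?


Given: subnet mask /29
Host bits = 32 - 29 = 3
Total addresses = 2^3 = 8
Usable hosts = 8 - 2 (network + broadcast) = 6

6


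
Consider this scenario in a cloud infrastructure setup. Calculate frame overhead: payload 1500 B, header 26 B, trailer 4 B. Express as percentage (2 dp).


Given: payload = 1500 B, header = 26 B, trailer = 4 B
Overhead bytes = header + trailer = 26 + 4 = 30
Total frame = payload + overhead = 1500 + 30 = 1530
Overhead % = 30 / 1530 * 100 = 1.9608% -> 1.96% (2 dp)

1.96


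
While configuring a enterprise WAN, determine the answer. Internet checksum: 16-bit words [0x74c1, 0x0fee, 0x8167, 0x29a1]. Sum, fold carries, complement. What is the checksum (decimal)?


Given words: [0x74c1, 0x0fee, 0x8167, 0x29a1]
Step 1: Sum all words
Raw sum = 29889 + 4078 + 33127 + 10657 = 77751
Step 2: Fold carry: (12215 + 1) = 12216
One's complement = ~12216 & 0xFFFF = 53319

53319


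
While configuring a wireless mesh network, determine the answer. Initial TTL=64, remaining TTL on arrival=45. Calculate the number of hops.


Given: initial TTL = 64, received TTL = 45
Hops = initial TTL - received TTL
Hops = 64 - 45 = 19

19


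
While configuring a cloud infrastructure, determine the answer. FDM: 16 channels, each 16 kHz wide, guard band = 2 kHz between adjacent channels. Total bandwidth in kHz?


Given: 16 channels, 16 kHz each, guard = 2 kHz
Channel bandwidth = 16 * 16 = 256 kHz
Guard bands = 15 gaps * 2 kHz = 30 kHz
Total = 256 + 30 = 286 kHz

286


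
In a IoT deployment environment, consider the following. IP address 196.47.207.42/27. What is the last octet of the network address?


Given: IP = 196.47.207.42, prefix = /27
Subnet mask = 255.255.255.224
Last octet of IP: 42
Last octet of mask: 224
Network last octet = 42 AND 224 = 32

32


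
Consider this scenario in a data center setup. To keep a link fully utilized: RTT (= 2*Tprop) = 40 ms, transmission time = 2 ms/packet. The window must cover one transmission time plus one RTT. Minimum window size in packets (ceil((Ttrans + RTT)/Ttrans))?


Given: Ttrans = 2 ms, RTT = 40 ms (= 2 * Tprop, Tprop = 20 ms)
Time until first ACK returns = Ttrans + RTT = 2 + 40 = 42 ms
Need W * Ttrans >= Ttrans + RTT  ->  W >= (Ttrans + RTT) / Ttrans
(Ttrans + RTT) / Ttrans = 42 / 2 = 21
W_min = ceil(21) = 21

21


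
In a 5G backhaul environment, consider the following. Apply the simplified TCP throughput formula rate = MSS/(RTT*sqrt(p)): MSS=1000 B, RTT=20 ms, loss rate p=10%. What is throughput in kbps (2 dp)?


Given: MSS = 1000 bytes, RTT = 20 ms, loss = 10%
RTT in seconds = 20 / 1000 = 0.02
Loss rate = 10% = 0.1
sqrt(loss) = sqrt(0.1) = 0.316227766017
Throughput (bytes/s) = 1000 / (0.02 * 0.316227766017) = 158113.8830
Throughput (kbps) = 158113.8830 * 8 / 1000 = 1264.911064 -> 1264.91 kbps (2 dp)

1264.91


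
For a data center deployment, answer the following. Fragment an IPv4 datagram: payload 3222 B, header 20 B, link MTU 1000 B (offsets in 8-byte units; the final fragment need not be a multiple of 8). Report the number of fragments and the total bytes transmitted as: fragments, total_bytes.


Max data per non-final fragment = floor((MTU - header)/8)*8 = floor((1000 - 20)/8)*8 = floor(980/8)*8 = 976 B
Final fragment needs no 8-byte alignment: it can carry up to MTU - header = 980 B
Non-final fragments needed = ceil((payload - 980) / 976) = ceil(2242/976) = ceil(2.2971) = 3
Number of fragments = 3 + 1 = 4
Fragment sizes (data): 3 * 976 B + 294 B (last, 294 <= 980 OK)
Total bytes sent = payload + n_frags * header = 3222 + 4*20 = 3222 + 80 = 3302 B

4, 3302


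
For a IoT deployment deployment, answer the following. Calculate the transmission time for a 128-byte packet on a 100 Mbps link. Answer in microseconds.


Given: packet = 128 bytes, bandwidth = 100 Mbps
Packet in bits = 128 * 8 = 1024 bits
Bandwidth = 100 * 10^6 = 100000000 bps
Time = 1024 / 100000000 seconds
Time in us = 1024 * 10^6 / 100000000 = 10.24

10.24


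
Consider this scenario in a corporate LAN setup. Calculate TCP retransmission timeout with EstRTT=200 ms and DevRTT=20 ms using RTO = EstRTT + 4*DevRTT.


Given: EstRTT = 200 ms, DevRTT = 20 ms
Timeout = EstRTT + 4 * DevRTT
4 * DevRTT = 4 * 20 = 80
Timeout = 200 + 80 = 280 ms

280


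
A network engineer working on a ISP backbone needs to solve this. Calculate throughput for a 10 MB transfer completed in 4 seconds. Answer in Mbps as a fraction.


Given: file = 10 MB, time = 4 s
File in Mb = 10 * 8 = 80 Mb
Throughput = 80 / 4 Mbps
Throughput = 20 Mbps

20


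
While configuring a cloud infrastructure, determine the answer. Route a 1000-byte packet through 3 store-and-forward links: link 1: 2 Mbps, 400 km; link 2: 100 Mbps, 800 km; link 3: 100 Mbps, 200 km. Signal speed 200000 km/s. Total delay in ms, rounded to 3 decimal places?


Packet = 1000 bytes = 8000 bits. Store-and-forward: sum (t_trans + t_prop) per link.
Link 1: t_trans = 8000/(2*10^6) s = 4.0000 ms; t_prop = 400/200000 s = 2.0000 ms; subtotal = 6.0000 ms
Link 2: t_trans = 8000/(100*10^6) s = 0.0800 ms; t_prop = 800/200000 s = 4.0000 ms; subtotal = 4.0800 ms
Link 3: t_trans = 8000/(100*10^6) s = 0.0800 ms; t_prop = 200/200000 s = 1.0000 ms; subtotal = 1.0800 ms
End-to-end = 6.0000 + 4.0800 + 1.0800 = 11.1600 ms -> 11.160 ms (3 dp)

11.160


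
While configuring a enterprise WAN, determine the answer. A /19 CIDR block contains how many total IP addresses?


Given: CIDR prefix /19
Host bits = 32 - 19 = 13
Total addresses = 2^13 = 8192

8192


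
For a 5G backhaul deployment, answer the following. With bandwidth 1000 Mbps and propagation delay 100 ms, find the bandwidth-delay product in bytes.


Given: bandwidth = 1000 Mbps, delay = 100 ms
BDP in bits = 1000 * 10^6 * 100 / 1000
BDP in bits = 100000000
BDP in bytes = 100000000 / 8 = 12500000

12500000


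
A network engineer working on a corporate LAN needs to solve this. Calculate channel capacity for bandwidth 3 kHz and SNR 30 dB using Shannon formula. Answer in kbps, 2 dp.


Given: B = 3 kHz, SNR = 30 dB
SNR linear = 10^(30/10) = 1000
1 + SNR = 1001
log2(1001) = 9.9672262588
C = 3 * 1000 * 9.9672262588 = 29901.6788 bps
C = 29.901679 kbps -> 29.90 kbps (2 dp)

29.90


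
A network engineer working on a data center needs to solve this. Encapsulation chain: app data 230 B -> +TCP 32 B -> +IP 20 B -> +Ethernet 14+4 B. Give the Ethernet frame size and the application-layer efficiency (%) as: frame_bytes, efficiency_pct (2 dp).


TCP segment = 230 + 32 = 262 B
IP packet = 262 + 20 = 282 B
Ethernet frame = 282 + 14 + 4 = 300 B
Efficiency = app / frame = 230 / 300 = 0.766667 = 76.6667% -> 76.67% (2 dp)

300, 76.67


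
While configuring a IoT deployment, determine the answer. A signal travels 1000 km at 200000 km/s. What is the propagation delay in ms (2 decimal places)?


Given: distance = 1000 km, speed = 200000 km/s
Delay = distance / speed = 1000 / 200000 seconds
Delay in ms = 1000 * 1000 / 200000
Delay = 5.0000 ms
Rounded to 2 dp = 5.00 ms

5.00


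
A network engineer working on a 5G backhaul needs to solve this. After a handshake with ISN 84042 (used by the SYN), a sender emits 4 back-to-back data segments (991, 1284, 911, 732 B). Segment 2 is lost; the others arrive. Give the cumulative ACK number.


SYN uses sequence number 84042; first data byte = ISN + 1 = 84043.
Segment 1: SEQ = 84043, len = 991 B, covers [84043, 85033]
Segment 2: SEQ = 85034, len = 1284 B, covers [85034, 86317] [LOST]
Segment 3: SEQ = 86318, len = 911 B, covers [86318, 87228]
Segment 4: SEQ = 87229, len = 732 B, covers [87229, 87960]
In-order data received: bytes [84043, 85033] (segments 1..1).
Segment 2 missing -> gap begins at byte 85034; later segments buffered out of order.
Cumulative ACK = next expected in-order byte = 84043 + 991 = 85034

85034


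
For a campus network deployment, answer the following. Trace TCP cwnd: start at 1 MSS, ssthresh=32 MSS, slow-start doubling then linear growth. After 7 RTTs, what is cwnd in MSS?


RTT 0: cwnd = 1 MSS (initial)
RTT 1: cwnd = 2 MSS (slow start, doubled)
RTT 2: cwnd = 4 MSS (slow start, doubled)
RTT 3: cwnd = 8 MSS (slow start, doubled)
RTT 4: cwnd = 16 MSS (slow start, doubled)
RTT 5: cwnd = 32 MSS (slow start, doubled)
RTT 6: cwnd = 33 MSS (congestion avoidance, +1)
RTT 7: cwnd = 34 MSS (congestion avoidance, +1)

34


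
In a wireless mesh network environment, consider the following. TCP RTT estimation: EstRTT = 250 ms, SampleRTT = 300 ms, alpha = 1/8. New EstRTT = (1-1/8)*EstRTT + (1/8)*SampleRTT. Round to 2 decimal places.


Given: EstRTT = 250 ms, SampleRTT = 300 ms, alpha = 1/8
New EstRTT = (1 - alpha) * EstRTT + alpha * SampleRTT
(7/8) * 250 = 218.75
(1/8) * 300 = 37.5
New EstRTT = 218.75 + 37.5 = 256.25 ms -> 256.25 ms (2 dp)

256.25


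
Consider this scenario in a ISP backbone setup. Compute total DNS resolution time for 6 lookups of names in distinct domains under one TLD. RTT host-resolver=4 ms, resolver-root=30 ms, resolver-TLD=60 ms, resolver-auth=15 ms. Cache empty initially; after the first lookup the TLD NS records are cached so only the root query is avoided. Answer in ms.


Lookup 1 (cold cache): local + root + TLD + auth = 4 + 30 + 60 + 15 = 109 ms
Lookups 2..6 (TLD NS cached -> skip root; new domain -> still ask TLD and auth): local + TLD + auth = 4 + 60 + 15 = 79 ms each
Remaining 5 lookups: 5 * 79 = 395 ms
Total = 109 + 395 = 504 ms

504


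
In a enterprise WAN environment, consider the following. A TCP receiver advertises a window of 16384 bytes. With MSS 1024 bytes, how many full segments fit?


Given: RWND = 16384 bytes, MSS = 1024 bytes
Full segments = floor(RWND / MSS)
Full segments = floor(16384 / 1024)
Full segments = floor(16.0) = 16

16


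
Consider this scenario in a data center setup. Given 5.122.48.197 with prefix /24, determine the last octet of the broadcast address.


Given: IP = 5.122.48.197, prefix = /24
Host bits = 32 - 24 = 8
Network last octet = 197 AND mask = 0
Host part size = 2^8 - 1 = 255
Broadcast last octet = 0 OR 255 = 255

255


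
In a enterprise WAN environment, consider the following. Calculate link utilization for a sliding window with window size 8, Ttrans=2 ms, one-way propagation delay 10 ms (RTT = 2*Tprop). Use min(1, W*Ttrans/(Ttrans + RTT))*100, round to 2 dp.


Given: W = 8, Ttrans = 2 ms, RTT = 20 ms (= 2 * Tprop, Tprop = 10 ms)
Cycle time = Ttrans + RTT = 2 + 20 = 22 ms (first packet sent until its ACK returns)
W * Ttrans = 8 * 2 = 16 ms of sending per cycle
W * Ttrans / (Ttrans + RTT) = 16 / 22 = 0.727273
U = min(1, 0.727273) = 0.727273
U% = 72.73%

72.73


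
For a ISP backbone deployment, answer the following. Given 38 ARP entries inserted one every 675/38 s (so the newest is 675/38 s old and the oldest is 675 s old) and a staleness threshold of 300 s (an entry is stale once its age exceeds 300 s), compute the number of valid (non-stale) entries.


Ages are k * 675/38 s for k = 1..38 (spacing = 17.7632 s).
Entry k is valid iff k * 675/38 <= 300 iff k <= 38 * 300 / 675 = 16.8889
n_valid = floor(16.8889) = 16
(n_stale = 38 - 16 = 22)

16


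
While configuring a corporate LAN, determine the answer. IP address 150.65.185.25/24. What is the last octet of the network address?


Given: IP = 150.65.185.25, prefix = /24
Subnet mask = 255.255.255.0
Last octet of IP: 25
Last octet of mask: 0
Network last octet = 25 AND 0 = 0

0


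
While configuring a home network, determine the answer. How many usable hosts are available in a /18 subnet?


Given: subnet mask /18
Host bits = 32 - 18 = 14
Total addresses = 2^14 = 16384
Usable hosts = 16384 - 2 (network + broadcast) = 16382

16382


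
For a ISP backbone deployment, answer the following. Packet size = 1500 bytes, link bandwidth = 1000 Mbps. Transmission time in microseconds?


Given: packet = 1500 bytes, bandwidth = 1000 Mbps
Packet in bits = 1500 * 8 = 12000 bits
Bandwidth = 1000 * 10^6 = 1000000000 bps
Time = 12000 / 1000000000 seconds
Time in us = 12000 * 10^6 / 1000000000 = 12

12


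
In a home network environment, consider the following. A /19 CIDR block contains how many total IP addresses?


Given: CIDR prefix /19
Host bits = 32 - 19 = 13
Total addresses = 2^13 = 8192

8192


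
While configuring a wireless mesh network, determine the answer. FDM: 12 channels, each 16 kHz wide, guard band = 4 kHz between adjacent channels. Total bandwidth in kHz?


Given: 12 channels, 16 kHz each, guard = 4 kHz
Channel bandwidth = 12 * 16 = 192 kHz
Guard bands = 11 gaps * 4 kHz = 44 kHz
Total = 192 + 44 = 236 kHz

236


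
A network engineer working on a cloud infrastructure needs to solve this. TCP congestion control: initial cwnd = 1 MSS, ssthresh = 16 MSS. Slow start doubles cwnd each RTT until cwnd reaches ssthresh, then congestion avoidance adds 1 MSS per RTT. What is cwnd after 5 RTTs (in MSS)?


RTT 0: cwnd = 1 MSS (initial)
RTT 1: cwnd = 2 MSS (slow start, doubled)
RTT 2: cwnd = 4 MSS (slow start, doubled)
RTT 3: cwnd = 8 MSS (slow start, doubled)
RTT 4: cwnd = 16 MSS (slow start, doubled)
RTT 5: cwnd = 17 MSS (congestion avoidance, +1)

17


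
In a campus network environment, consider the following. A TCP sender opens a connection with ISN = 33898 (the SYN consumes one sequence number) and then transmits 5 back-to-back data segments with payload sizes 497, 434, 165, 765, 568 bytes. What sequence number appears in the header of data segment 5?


The SYN occupies sequence number ISN = 33898, so the first data byte is ISN + 1 = 33899.
SEQ of data segment i = (ISN + 1) + sum of payload sizes of segments 1..i-1.
Segment 1: SEQ = 33899, payload = 497 bytes
Segment 2: SEQ = 34396, payload = 434 bytes
Segment 3: SEQ = 34830, payload = 165 bytes
Segment 4: SEQ = 34995, payload = 765 bytes
Segment 5: SEQ = 35760, payload = 568 bytes
SEQ of segment 5 = 33899 + 497 + 434 + 165 + 765 = 35760

35760


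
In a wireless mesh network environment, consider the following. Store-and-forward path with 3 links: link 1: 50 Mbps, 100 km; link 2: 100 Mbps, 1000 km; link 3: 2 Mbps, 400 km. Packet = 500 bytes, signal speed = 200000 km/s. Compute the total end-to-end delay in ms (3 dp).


Packet = 500 bytes = 4000 bits. Store-and-forward: sum (t_trans + t_prop) per link.
Link 1: t_trans = 4000/(50*10^6) s = 0.0800 ms; t_prop = 100/200000 s = 0.5000 ms; subtotal = 0.5800 ms
Link 2: t_trans = 4000/(100*10^6) s = 0.0400 ms; t_prop = 1000/200000 s = 5.0000 ms; subtotal = 5.0400 ms
Link 3: t_trans = 4000/(2*10^6) s = 2.0000 ms; t_prop = 400/200000 s = 2.0000 ms; subtotal = 4.0000 ms
End-to-end = 0.5800 + 5.0400 + 4.0000 = 9.6200 ms -> 9.620 ms (3 dp)

9.620


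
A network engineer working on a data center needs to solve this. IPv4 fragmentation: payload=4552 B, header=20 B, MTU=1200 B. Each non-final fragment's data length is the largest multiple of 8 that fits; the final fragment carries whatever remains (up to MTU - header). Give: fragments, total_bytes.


Max data per non-final fragment = floor((MTU - header)/8)*8 = floor((1200 - 20)/8)*8 = floor(1180/8)*8 = 1176 B
Final fragment needs no 8-byte alignment: it can carry up to MTU - header = 1180 B
Non-final fragments needed = ceil((payload - 1180) / 1176) = ceil(3372/1176) = ceil(2.8673) = 3
Number of fragments = 3 + 1 = 4
Fragment sizes (data): 3 * 1176 B + 1024 B (last, 1024 <= 1180 OK)
Total bytes sent = payload + n_frags * header = 4552 + 4*20 = 4552 + 80 = 4632 B

4, 4632


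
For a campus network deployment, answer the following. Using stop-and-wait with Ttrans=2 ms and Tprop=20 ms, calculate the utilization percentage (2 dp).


Given: Ttrans = 2 ms, Tprop = 20 ms
RTT = 2 * Tprop = 2 * 20 = 40 ms
U = Ttrans / (Ttrans + RTT)
U = 2 / (2 + 40)
U = 2 / 42 = 0.047619
U% = 4.76%

4.76


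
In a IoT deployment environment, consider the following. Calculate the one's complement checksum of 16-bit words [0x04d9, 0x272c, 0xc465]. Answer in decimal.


Given words: [0x04d9, 0x272c, 0xc465]
Step 1: Sum all words
Raw sum = 1241 + 10028 + 50277 = 61546
One's complement = ~61546 & 0xFFFF = 3989

3989


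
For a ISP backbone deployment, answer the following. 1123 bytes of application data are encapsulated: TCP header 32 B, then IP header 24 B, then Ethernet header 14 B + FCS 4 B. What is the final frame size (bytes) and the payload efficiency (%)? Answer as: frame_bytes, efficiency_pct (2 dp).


TCP segment = 1123 + 32 = 1155 B
IP packet = 1155 + 24 = 1179 B
Ethernet frame = 1179 + 14 + 4 = 1197 B
Efficiency = app / frame = 1123 / 1197 = 0.938179 = 93.8179% -> 93.82% (2 dp)

1197, 93.82


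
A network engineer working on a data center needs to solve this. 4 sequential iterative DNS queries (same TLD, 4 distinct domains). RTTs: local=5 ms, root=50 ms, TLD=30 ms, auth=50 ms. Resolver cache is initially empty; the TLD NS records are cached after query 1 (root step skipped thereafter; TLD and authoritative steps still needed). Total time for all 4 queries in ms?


Lookup 1 (cold cache): local + root + TLD + auth = 5 + 50 + 30 + 50 = 135 ms
Lookups 2..4 (TLD NS cached -> skip root; new domain -> still ask TLD and auth): local + TLD + auth = 5 + 30 + 50 = 85 ms each
Remaining 3 lookups: 3 * 85 = 255 ms
Total = 135 + 255 = 390 ms

390


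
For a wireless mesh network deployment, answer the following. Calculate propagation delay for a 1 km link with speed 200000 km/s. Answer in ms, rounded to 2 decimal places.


Given: distance = 1 km, speed = 200000 km/s
Delay = distance / speed = 1 / 200000 seconds
Delay in ms = 1 * 1000 / 200000
Delay = 0.0050 ms
Rounded to 2 dp = 0.01 ms

0.01


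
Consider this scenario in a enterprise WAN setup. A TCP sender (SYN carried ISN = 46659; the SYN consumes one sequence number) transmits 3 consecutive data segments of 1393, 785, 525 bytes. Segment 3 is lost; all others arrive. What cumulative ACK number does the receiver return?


SYN uses sequence number 46659; first data byte = ISN + 1 = 46660.
Segment 1: SEQ = 46660, len = 1393 B, covers [46660, 48052]
Segment 2: SEQ = 48053, len = 785 B, covers [48053, 48837]
Segment 3: SEQ = 48838, len = 525 B, covers [48838, 49362] [LOST]
In-order data received: bytes [46660, 48837] (segments 1..2).
Segment 3 missing -> gap begins at byte 48838.
Cumulative ACK = next expected in-order byte = 46660 + 1393 + 785 = 48838

48838


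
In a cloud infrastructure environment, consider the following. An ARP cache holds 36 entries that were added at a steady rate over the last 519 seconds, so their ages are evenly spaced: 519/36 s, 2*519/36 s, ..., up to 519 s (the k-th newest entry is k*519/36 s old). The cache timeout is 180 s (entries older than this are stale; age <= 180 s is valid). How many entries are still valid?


Ages are k * 519/36 s for k = 1..36 (spacing = 14.4167 s).
Entry k is valid iff k * 519/36 <= 180 iff k <= 36 * 180 / 519 = 12.4855
n_valid = floor(12.4855) = 12
(n_stale = 36 - 12 = 24)

12


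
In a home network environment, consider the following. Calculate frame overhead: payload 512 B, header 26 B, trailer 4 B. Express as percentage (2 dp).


Given: payload = 512 B, header = 26 B, trailer = 4 B
Overhead bytes = header + trailer = 26 + 4 = 30
Total frame = payload + overhead = 512 + 30 = 542
Overhead % = 30 / 542 * 100 = 5.5351% -> 5.54% (2 dp)

5.54
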